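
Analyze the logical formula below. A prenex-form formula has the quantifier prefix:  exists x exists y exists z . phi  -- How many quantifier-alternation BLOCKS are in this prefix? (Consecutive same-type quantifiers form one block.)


Quantifier-type sequence: E E E  (A=forall, E=exists)
Group into maximal same-type runs:
  Ex3
Number of blocks = 1

1


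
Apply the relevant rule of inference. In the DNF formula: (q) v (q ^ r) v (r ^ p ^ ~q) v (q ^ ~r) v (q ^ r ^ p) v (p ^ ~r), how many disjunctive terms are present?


A DNF formula is a disjunction of terms (conjunctions).
Terms are separated by v.
Counting the disjuncts: 6 terms.

6


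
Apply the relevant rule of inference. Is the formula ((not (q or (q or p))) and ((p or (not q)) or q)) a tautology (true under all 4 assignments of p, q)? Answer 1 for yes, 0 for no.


Check all 4 assignments:
p=0, q=0: 1
p=0, q=1: 0
p=1, q=0: 0
p=1, q=1: 0
Satisfying count = 1/4.
Tautology iff count = 4: no.

0


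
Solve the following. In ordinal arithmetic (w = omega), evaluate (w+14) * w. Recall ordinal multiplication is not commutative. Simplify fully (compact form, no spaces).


Compute (w+14) * w.
Ordinal * is associative and left-distributive over +, but NOT commutative; for finite n>1, n*w = w but w*n stays w*n.
(w+14) * w = sup{(w+14)*k : k<w} = sup{w*k+14} = w^2 (the +14 tail is absorbed in the limit).
Result = w^2

w^2


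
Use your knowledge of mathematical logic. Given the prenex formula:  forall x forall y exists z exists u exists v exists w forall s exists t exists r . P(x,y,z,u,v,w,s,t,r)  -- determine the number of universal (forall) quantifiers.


Quantifier prefix: forall x forall y exists z exists u exists v exists w forall s exists t exists r
Mark each quantifier type:
  U U E E E E U E E
Universal count = 3, Existential count = 6
Asked for universal (forall) quantifiers: 3

3


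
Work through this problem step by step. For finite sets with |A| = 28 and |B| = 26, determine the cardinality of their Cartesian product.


The Cartesian product A x B contains all ordered pairs (a, b).
|A x B| = |A| * |B| = 28 * 26 = 728

728


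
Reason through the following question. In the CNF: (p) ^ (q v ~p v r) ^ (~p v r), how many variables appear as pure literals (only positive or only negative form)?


Check each variable for pure literal status:
p: mixed (not pure)
q: pure positive
r: pure positive
Pure literal count = 2

2


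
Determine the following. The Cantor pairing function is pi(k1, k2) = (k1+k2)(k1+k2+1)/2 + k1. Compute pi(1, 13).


k1 + k2 = 14
(k1+k2)(k1+k2+1)/2 = 14 * 15 / 2 = 105
pi = 105 + 1 = 106

106


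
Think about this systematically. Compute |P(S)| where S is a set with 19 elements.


The power set of a set with n elements has 2^n elements.
|P(S)| = 2^19 = 524288

524288


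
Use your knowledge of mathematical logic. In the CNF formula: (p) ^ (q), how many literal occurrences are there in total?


Counting literals in each clause:
Clause 1: 1 literal(s)
Clause 2: 1 literal(s)
Total = 2

2


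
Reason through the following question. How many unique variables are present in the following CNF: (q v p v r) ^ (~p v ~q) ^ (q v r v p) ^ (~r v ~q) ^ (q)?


Identify each variable that appears in the formula.
Variables found: p, q, r
Count = 3

3


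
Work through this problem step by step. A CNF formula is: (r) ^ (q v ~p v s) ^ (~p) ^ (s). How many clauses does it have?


A CNF formula is a conjunction of clauses.
Clauses are separated by ^.
Counting the conjuncts: 4 clauses.

4


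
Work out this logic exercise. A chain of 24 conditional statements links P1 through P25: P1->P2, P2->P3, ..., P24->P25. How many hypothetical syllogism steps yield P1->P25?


With 24 implications in a chain connecting 25 propositions:
P1->P2, P2->P3, ..., P24->P25
Steps needed = (number of implications) - 1 = 24 - 1 = 23

23


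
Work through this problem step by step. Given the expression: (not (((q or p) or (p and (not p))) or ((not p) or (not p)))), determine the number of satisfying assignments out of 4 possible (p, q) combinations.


Check all 4 assignments:
p=0, q=0: 0
p=0, q=1: 0
p=1, q=0: 0
p=1, q=1: 0
Count of True = 0

0


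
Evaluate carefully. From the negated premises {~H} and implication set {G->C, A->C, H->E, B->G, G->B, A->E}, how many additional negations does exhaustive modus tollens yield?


Initial negated facts: {~H}
Apply modus tollens to closure:
  (no implication fires)
Final negated: {~H}
New negations: {(none)}
Count = 0

0


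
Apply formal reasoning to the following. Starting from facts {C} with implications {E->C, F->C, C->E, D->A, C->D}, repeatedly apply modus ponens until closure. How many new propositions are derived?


Initial facts: {C}
Apply modus ponens to closure:
  C and C->E  =>  E
  C and C->D  =>  D
  D and D->A  =>  A
Final known: {A, C, D, E}
New propositions: {A, D, E}
Count = 3

3


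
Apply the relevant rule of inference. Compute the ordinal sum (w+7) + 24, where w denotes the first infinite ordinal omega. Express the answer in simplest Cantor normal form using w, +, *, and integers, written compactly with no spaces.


Compute (w+7) + 24.
Ordinal + is associative but NOT commutative; for finite n>0, n + w = w but w + n stays w+n.
By associativity: (w+7) + 24 = w + (7+24) = w+31.
Result = w+31

w+31


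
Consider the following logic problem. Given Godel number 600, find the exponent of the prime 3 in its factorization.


Factorize 600 by dividing by 3 repeatedly.
Division steps: 3 divides 600 exactly 1 time(s).
Exponent of 3 = 1

1


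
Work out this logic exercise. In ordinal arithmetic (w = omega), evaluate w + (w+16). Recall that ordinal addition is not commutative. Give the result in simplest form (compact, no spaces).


Compute w + (w+16).
Ordinal + is associative but NOT commutative; for finite n>0, n + w = w but w + n stays w+n.
w + (w+16) = (w+w) + 16 = w*2+16.
Result = w*2+16

w*2+16


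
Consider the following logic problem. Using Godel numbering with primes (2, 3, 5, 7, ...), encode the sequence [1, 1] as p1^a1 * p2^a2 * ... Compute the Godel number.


Encode each element as an exponent of the corresponding prime:
  2^1 = 2
  3^1 = 3
Product = 2 * 3 = 6

6


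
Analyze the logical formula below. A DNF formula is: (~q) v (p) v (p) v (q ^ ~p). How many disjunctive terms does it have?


A DNF formula is a disjunction of terms (conjunctions).
Terms are separated by v.
Counting the disjuncts: 4 terms.

4


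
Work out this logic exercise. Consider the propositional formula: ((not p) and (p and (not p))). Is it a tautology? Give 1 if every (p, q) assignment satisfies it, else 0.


Check all 4 assignments:
p=0, q=0: 0
p=0, q=1: 0
p=1, q=0: 0
p=1, q=1: 0
Satisfying count = 0/4.
Tautology iff count = 4: no.

0


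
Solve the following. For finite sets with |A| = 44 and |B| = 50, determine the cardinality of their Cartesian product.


The Cartesian product A x B contains all ordered pairs (a, b).
|A x B| = |A| * |B| = 44 * 50 = 2200

2200


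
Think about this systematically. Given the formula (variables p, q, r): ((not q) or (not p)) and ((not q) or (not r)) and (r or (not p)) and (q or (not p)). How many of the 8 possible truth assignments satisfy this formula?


Evaluate all 8 assignments for p, q, r:
p=0, q=0, r=0: 1
p=0, q=0, r=1: 1
p=0, q=1, r=0: 1
p=0, q=1, r=1: 0
p=1, q=0, r=0: 0
p=1, q=0, r=1: 0
p=1, q=1, r=0: 0
p=1, q=1, r=1: 0
Satisfying count = 3

3


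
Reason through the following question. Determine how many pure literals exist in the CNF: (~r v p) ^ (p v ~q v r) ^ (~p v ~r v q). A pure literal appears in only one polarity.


Check each variable for pure literal status:
p: mixed (not pure)
q: mixed (not pure)
r: mixed (not pure)
Pure literal count = 0

0


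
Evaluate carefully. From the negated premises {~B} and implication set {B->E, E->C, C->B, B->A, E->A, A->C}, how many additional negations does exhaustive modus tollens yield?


Initial negated facts: {~B}
Apply modus tollens to closure:
  ~B and C->B  =>  ~C
  ~C and A->C  =>  ~A
  ~C and E->C  =>  ~E
Final negated: {~A, ~B, ~C, ~E}
New negations: {~A, ~C, ~E}
Count = 3

3


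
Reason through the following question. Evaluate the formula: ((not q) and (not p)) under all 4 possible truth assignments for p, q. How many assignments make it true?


Check all 4 assignments:
p=0, q=0: 1
p=0, q=1: 0
p=1, q=0: 0
p=1, q=1: 0
Count of True = 1

1


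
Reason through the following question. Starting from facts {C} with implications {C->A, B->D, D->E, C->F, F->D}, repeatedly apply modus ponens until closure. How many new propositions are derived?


Initial facts: {C}
Apply modus ponens to closure:
  C and C->A  =>  A
  C and C->F  =>  F
  F and F->D  =>  D
  D and D->E  =>  E
Final known: {A, C, D, E, F}
New propositions: {A, D, E, F}
Count = 4

4


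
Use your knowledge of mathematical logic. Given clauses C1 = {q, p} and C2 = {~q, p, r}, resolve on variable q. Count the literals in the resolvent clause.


Remove q from C1 and ~q from C2.
C1 remainder: {p}
C2 remainder: {p, r}
Union (resolvent): {p, r}
Resolvent has 2 literal(s).

2


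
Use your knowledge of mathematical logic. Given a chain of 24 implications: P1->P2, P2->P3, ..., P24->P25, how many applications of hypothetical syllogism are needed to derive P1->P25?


With 24 implications in a chain connecting 25 propositions:
P1->P2, P2->P3, ..., P24->P25
Steps needed = (number of implications) - 1 = 24 - 1 = 23

23


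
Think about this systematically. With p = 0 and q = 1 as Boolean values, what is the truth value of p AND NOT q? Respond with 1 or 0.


p = 0, q = 1
Operation: p AND NOT q
Evaluate: 0 AND NOT 1 = 0

0


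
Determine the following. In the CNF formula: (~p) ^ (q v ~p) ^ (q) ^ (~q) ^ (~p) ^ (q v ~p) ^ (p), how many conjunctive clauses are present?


A CNF formula is a conjunction of clauses.
Clauses are separated by ^.
Counting the conjuncts: 7 clauses.

7


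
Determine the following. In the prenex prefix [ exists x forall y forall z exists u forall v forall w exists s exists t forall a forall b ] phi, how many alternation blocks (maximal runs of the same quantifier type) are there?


Quantifier-type sequence: E A A E A A E E A A  (A=forall, E=exists)
Group into maximal same-type runs:
  Ex1 | Ax2 | Ex1 | Ax2 | Ex2 | Ax2
Number of blocks = 6

6


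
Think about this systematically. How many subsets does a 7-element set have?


The power set of a set with n elements has 2^n elements.
|P(S)| = 2^7 = 128

128


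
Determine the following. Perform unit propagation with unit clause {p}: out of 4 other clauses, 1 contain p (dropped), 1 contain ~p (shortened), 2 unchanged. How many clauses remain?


Satisfied (removed): 1
Shortened (remain): 1
Unchanged (remain): 2
Remaining = 1 + 2 = 3

3


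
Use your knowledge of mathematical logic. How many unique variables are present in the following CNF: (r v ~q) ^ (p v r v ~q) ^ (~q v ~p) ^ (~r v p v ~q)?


Identify each variable that appears in the formula.
Variables found: p, q, r
Count = 3

3


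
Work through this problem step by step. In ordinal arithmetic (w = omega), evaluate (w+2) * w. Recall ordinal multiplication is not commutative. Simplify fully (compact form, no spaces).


Compute (w+2) * w.
Ordinal * is associative and left-distributive over +, but NOT commutative; for finite n>1, n*w = w but w*n stays w*n.
(w+2) * w = sup{(w+2)*k : k<w} = sup{w*k+2} = w^2 (the +2 tail is absorbed in the limit).
Result = w^2

w^2


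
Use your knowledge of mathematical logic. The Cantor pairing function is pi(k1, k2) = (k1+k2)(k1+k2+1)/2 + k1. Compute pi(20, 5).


k1 + k2 = 25
(k1+k2)(k1+k2+1)/2 = 25 * 26 / 2 = 325
pi = 325 + 20 = 345

345


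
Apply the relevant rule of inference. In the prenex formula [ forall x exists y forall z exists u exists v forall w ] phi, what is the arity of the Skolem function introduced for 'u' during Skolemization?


Quantifier prefix: forall x exists y forall z exists u exists v forall w
'u' is existentially quantified at position 4.
Universal variables preceding it: x, z
Skolem function arity = 2

2


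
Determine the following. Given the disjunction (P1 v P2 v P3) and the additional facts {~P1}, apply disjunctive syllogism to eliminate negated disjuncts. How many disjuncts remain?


Original disjuncts (3): P1, P2, P3
Negated (eliminate): ~P1
Remaining disjuncts: P2, P3
Count = 3 - 1 = 2

2


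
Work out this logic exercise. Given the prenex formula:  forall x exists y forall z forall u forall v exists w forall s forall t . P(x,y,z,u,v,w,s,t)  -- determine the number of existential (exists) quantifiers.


Quantifier prefix: forall x exists y forall z forall u forall v exists w forall s forall t
Mark each quantifier type:
  U E U U U E U U
Universal count = 6, Existential count = 2
Asked for existential (exists) quantifiers: 2

2


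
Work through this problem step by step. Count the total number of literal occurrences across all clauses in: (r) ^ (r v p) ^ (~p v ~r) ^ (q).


Counting literals in each clause:
Clause 1: 1 literal(s)
Clause 2: 2 literal(s)
Clause 3: 2 literal(s)
Clause 4: 1 literal(s)
Total = 6

6


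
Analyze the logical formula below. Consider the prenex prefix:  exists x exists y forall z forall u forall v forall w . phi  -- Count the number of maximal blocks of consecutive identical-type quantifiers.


Quantifier-type sequence: E E A A A A  (A=forall, E=exists)
Group into maximal same-type runs:
  Ex2 | Ax4
Number of blocks = 2

2


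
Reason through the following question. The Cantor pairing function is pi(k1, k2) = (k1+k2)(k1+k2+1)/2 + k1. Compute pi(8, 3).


k1 + k2 = 11
(k1+k2)(k1+k2+1)/2 = 11 * 12 / 2 = 66
pi = 66 + 8 = 74

74


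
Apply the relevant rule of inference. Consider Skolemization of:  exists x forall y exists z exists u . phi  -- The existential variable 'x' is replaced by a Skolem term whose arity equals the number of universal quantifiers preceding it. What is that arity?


Quantifier prefix: exists x forall y exists z exists u
'x' is existentially quantified at position 1.
No universal quantifiers precede it.
Skolem function arity = 0 (a Skolem constant)

0


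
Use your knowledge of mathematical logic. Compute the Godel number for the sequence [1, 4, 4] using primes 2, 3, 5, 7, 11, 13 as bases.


Encode each element as an exponent of the corresponding prime:
  2^1 = 2
  3^4 = 81
  5^4 = 625
Product = 2 * 81 * 625 = 101250

101250


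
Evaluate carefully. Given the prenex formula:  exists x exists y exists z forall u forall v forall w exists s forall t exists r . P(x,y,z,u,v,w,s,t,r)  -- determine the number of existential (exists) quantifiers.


Quantifier prefix: exists x exists y exists z forall u forall v forall w exists s forall t exists r
Mark each quantifier type:
  E E E U U U E U E
Universal count = 4, Existential count = 5
Asked for existential (exists) quantifiers: 5

5


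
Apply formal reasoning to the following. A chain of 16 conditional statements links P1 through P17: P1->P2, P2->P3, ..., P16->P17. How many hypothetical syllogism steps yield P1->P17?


With 16 implications in a chain connecting 17 propositions:
P1->P2, P2->P3, ..., P16->P17
Steps needed = (number of implications) - 1 = 16 - 1 = 15

15


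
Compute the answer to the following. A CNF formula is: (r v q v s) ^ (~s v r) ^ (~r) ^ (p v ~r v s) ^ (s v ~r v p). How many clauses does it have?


A CNF formula is a conjunction of clauses.
Clauses are separated by ^.
Counting the conjuncts: 5 clauses.

5


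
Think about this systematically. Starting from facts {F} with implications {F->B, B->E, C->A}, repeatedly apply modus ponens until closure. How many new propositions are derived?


Initial facts: {F}
Apply modus ponens to closure:
  F and F->B  =>  B
  B and B->E  =>  E
Final known: {B, E, F}
New propositions: {B, E}
Count = 2

2


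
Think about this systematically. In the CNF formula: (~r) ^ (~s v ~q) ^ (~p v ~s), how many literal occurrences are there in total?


Counting literals in each clause:
Clause 1: 1 literal(s)
Clause 2: 2 literal(s)
Clause 3: 2 literal(s)
Total = 5

5


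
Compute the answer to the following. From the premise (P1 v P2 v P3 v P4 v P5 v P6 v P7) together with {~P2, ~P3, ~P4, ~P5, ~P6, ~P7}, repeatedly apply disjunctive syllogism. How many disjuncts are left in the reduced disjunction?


Original disjuncts (7): P1, P2, P3, P4, P5, P6, P7
Negated (eliminate): ~P2, ~P3, ~P4, ~P5, ~P6, ~P7
Remaining disjuncts: P1
Count = 7 - 6 = 1

1


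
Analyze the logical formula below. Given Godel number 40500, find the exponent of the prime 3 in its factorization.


Factorize 40500 by dividing by 3 repeatedly.
Division steps: 3 divides 40500 exactly 4 time(s).
Exponent of 3 = 4

4


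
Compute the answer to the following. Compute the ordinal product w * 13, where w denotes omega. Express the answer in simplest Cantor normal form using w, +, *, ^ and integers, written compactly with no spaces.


Compute w * 13.
Ordinal * is associative and left-distributive over +, but NOT commutative; for finite n>1, n*w = w but w*n stays w*n.
w * 13 means 13 copies of w concatenated: w*13.
Result = w*13

w*13


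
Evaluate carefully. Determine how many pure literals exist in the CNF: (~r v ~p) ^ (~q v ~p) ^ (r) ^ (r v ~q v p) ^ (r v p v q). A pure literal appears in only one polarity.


Check each variable for pure literal status:
p: mixed (not pure)
q: mixed (not pure)
r: mixed (not pure)
Pure literal count = 0

0


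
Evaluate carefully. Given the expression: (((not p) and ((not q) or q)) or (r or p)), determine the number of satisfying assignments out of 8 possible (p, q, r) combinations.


Check all 8 assignments:
p=0, q=0, r=0: 1
p=0, q=0, r=1: 1
p=0, q=1, r=0: 1
p=0, q=1, r=1: 1
p=1, q=0, r=0: 1
p=1, q=0, r=1: 1
p=1, q=1, r=0: 1
p=1, q=1, r=1: 1
Count of True = 8

8


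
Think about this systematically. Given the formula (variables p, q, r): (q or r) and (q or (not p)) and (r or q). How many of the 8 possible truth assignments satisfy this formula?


Evaluate all 8 assignments for p, q, r:
p=0, q=0, r=0: 0
p=0, q=0, r=1: 1
p=0, q=1, r=0: 1
p=0, q=1, r=1: 1
p=1, q=0, r=0: 0
p=1, q=0, r=1: 0
p=1, q=1, r=0: 1
p=1, q=1, r=1: 1
Satisfying count = 5

5


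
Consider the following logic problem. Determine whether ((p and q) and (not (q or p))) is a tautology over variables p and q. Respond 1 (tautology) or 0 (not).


Check all 4 assignments:
p=0, q=0: 0
p=0, q=1: 0
p=1, q=0: 0
p=1, q=1: 0
Satisfying count = 0/4.
Tautology iff count = 4: no.

0


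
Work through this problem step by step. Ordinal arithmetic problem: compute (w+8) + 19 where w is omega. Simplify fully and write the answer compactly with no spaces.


Compute (w+8) + 19.
Ordinal + is associative but NOT commutative; for finite n>0, n + w = w but w + n stays w+n.
By associativity: (w+8) + 19 = w + (8+19) = w+27.
Result = w+27

w+27


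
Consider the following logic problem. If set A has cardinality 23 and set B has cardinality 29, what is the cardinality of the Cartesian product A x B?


The Cartesian product A x B contains all ordered pairs (a, b).
|A x B| = |A| * |B| = 23 * 29 = 667

667


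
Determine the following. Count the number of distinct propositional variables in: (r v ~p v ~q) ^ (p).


Identify each variable that appears in the formula.
Variables found: p, q, r
Count = 3

3


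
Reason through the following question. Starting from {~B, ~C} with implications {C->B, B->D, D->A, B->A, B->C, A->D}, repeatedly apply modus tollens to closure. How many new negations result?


Initial negated facts: {~B, ~C}
Apply modus tollens to closure:
  (no implication fires)
Final negated: {~B, ~C}
New negations: {(none)}
Count = 0

0


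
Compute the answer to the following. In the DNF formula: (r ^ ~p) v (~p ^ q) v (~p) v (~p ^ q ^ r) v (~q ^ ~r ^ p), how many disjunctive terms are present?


A DNF formula is a disjunction of terms (conjunctions).
Terms are separated by v.
Counting the disjuncts: 5 terms.

5


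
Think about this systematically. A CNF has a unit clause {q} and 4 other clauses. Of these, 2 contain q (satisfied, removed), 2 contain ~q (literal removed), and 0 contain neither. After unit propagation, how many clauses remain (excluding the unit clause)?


Satisfied (removed): 2
Shortened (remain): 2
Unchanged (remain): 0
Remaining = 2 + 0 = 2

2


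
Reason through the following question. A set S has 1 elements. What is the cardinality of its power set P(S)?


The power set of a set with n elements has 2^n elements.
|P(S)| = 2^1 = 2

2


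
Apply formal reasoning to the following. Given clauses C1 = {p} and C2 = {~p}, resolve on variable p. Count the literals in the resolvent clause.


Remove p from C1 and ~p from C2.
C1 remainder: {}
C2 remainder: {}
Union (resolvent): {} (empty clause)
Resolvent has 0 literal(s).

0


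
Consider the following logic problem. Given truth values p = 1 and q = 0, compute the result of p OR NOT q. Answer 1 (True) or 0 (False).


p = 1, q = 0
Operation: p OR NOT q
Evaluate: 1 OR NOT 0 = 1

1


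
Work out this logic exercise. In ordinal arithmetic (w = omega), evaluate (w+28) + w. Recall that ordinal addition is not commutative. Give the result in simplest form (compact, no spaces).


Compute (w+28) + w.
Ordinal + is associative but NOT commutative; for finite n>0, n + w = w but w + n stays w+n.
(w+28) + w = w + (28+w) = w + w = w*2 (the finite tail 28 is absorbed by the right w).
Result = w*2

w*2


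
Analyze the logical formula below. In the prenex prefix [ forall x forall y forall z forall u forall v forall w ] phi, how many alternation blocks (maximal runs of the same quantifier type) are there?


Quantifier-type sequence: A A A A A A  (A=forall, E=exists)
Group into maximal same-type runs:
  Ax6
Number of blocks = 1

1


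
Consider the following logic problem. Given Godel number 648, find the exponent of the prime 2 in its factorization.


Factorize 648 by dividing by 2 repeatedly.
Division steps: 2 divides 648 exactly 3 time(s).
Exponent of 2 = 3

3


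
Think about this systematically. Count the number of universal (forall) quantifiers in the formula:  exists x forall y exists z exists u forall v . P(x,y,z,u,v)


Quantifier prefix: exists x forall y exists z exists u forall v
Mark each quantifier type:
  E U E E U
Universal count = 2, Existential count = 3
Asked for universal (forall) quantifiers: 2

2


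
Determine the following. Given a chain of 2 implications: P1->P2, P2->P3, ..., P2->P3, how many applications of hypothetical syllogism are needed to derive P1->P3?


With 2 implications in a chain connecting 3 propositions:
P1->P2, P2->P3, ..., P2->P3
Steps needed = (number of implications) - 1 = 2 - 1 = 1

1


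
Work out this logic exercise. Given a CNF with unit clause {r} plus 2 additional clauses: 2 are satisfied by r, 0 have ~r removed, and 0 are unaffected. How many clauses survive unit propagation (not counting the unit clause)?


Satisfied (removed): 2
Shortened (remain): 0
Unchanged (remain): 0
Remaining = 0 + 0 = 0

0


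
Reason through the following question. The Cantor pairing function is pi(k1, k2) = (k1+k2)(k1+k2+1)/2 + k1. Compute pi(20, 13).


k1 + k2 = 33
(k1+k2)(k1+k2+1)/2 = 33 * 34 / 2 = 561
pi = 561 + 20 = 581

581


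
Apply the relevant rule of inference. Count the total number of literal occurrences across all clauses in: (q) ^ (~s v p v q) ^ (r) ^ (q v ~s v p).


Counting literals in each clause:
Clause 1: 1 literal(s)
Clause 2: 3 literal(s)
Clause 3: 1 literal(s)
Clause 4: 3 literal(s)
Total = 8

8


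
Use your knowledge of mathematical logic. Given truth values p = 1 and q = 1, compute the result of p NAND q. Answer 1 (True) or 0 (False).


p = 1, q = 1
Operation: p NAND q
Evaluate: 1 NAND 1 = 0

0


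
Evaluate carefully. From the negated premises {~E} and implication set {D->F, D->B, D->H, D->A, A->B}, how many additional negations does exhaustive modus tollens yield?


Initial negated facts: {~E}
Apply modus tollens to closure:
  (no implication fires)
Final negated: {~E}
New negations: {(none)}
Count = 0

0


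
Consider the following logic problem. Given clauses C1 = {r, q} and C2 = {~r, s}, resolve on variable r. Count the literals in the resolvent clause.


Remove r from C1 and ~r from C2.
C1 remainder: {q}
C2 remainder: {s}
Union (resolvent): {q, s}
Resolvent has 2 literal(s).

2


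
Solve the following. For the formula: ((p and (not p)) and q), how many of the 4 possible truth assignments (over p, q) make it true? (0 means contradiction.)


Check all 4 assignments:
p=0, q=0: 0
p=0, q=1: 0
p=1, q=0: 0
p=1, q=1: 0
Count of True = 0

0


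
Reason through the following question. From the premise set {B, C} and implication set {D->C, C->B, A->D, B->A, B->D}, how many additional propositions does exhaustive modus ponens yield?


Initial facts: {B, C}
Apply modus ponens to closure:
  B and B->A  =>  A
  B and B->D  =>  D
Final known: {A, B, C, D}
New propositions: {A, D}
Count = 2

2


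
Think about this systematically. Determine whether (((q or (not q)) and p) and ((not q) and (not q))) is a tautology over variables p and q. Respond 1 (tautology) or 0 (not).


Check all 4 assignments:
p=0, q=0: 0
p=0, q=1: 0
p=1, q=0: 1
p=1, q=1: 0
Satisfying count = 1/4.
Tautology iff count = 4: no.

0


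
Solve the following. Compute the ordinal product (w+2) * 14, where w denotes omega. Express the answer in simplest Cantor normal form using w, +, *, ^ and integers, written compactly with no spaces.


Compute (w+2) * 14.
Ordinal * is associative and left-distributive over +, but NOT commutative; for finite n>1, n*w = w but w*n stays w*n.
(w+2) * 14 = (w+2) repeated 14 times. Each intermediate +2 is absorbed by the following w; only the last survives: w*14+2.
Result = w*14+2

w*14+2


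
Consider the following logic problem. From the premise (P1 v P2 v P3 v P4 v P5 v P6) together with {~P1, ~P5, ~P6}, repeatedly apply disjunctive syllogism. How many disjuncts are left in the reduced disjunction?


Original disjuncts (6): P1, P2, P3, P4, P5, P6
Negated (eliminate): ~P1, ~P5, ~P6
Remaining disjuncts: P2, P3, P4
Count = 6 - 3 = 3

3


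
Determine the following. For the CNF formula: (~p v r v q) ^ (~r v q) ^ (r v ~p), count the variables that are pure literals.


Check each variable for pure literal status:
p: pure negative
q: pure positive
r: mixed (not pure)
Pure literal count = 2

2


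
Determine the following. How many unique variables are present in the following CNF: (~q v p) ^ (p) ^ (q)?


Identify each variable that appears in the formula.
Variables found: p, q
Count = 2

2


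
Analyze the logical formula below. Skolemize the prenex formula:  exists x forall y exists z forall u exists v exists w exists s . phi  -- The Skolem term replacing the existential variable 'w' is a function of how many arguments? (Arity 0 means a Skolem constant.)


Quantifier prefix: exists x forall y exists z forall u exists v exists w exists s
'w' is existentially quantified at position 6.
Universal variables preceding it: y, u
Skolem function arity = 2

2


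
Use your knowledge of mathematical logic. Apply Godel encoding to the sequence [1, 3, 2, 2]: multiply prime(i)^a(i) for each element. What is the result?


Encode each element as an exponent of the corresponding prime:
  2^1 = 2
  3^3 = 27
  5^2 = 25
  7^2 = 49
Product = 2 * 27 * 25 * 49 = 66150

66150


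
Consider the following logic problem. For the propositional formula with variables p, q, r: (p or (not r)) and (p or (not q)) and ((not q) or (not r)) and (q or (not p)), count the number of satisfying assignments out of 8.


Evaluate all 8 assignments for p, q, r:
p=0, q=0, r=0: 1
p=0, q=0, r=1: 0
p=0, q=1, r=0: 0
p=0, q=1, r=1: 0
p=1, q=0, r=0: 0
p=1, q=0, r=1: 0
p=1, q=1, r=0: 1
p=1, q=1, r=1: 0
Satisfying count = 2

2


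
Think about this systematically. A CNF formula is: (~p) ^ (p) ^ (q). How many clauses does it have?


A CNF formula is a conjunction of clauses.
Clauses are separated by ^.
Counting the conjuncts: 3 clauses.

3


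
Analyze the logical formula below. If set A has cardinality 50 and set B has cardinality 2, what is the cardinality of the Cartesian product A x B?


The Cartesian product A x B contains all ordered pairs (a, b).
|A x B| = |A| * |B| = 50 * 2 = 100

100


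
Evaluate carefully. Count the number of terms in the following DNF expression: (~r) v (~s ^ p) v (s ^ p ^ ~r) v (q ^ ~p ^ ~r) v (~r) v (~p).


A DNF formula is a disjunction of terms (conjunctions).
Terms are separated by v.
Counting the disjuncts: 6 terms.

6


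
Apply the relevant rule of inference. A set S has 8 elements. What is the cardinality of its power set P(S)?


The power set of a set with n elements has 2^n elements.
|P(S)| = 2^8 = 256

256


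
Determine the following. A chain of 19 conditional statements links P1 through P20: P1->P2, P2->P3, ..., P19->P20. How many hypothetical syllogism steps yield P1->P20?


With 19 implications in a chain connecting 20 propositions:
P1->P2, P2->P3, ..., P19->P20
Steps needed = (number of implications) - 1 = 19 - 1 = 18

18


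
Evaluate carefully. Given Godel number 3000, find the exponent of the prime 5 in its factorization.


Factorize 3000 by dividing by 5 repeatedly.
Division steps: 5 divides 3000 exactly 3 time(s).
Exponent of 5 = 3

3


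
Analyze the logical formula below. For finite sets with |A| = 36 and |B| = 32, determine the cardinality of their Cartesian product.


The Cartesian product A x B contains all ordered pairs (a, b).
|A x B| = |A| * |B| = 36 * 32 = 1152

1152


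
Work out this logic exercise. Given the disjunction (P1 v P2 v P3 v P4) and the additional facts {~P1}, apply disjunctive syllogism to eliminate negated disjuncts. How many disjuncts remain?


Original disjuncts (4): P1, P2, P3, P4
Negated (eliminate): ~P1
Remaining disjuncts: P2, P3, P4
Count = 4 - 1 = 3

3


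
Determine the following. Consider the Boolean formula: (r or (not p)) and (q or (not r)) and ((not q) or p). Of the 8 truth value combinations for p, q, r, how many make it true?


Evaluate all 8 assignments for p, q, r:
p=0, q=0, r=0: 1
p=0, q=0, r=1: 0
p=0, q=1, r=0: 0
p=0, q=1, r=1: 0
p=1, q=0, r=0: 0
p=1, q=0, r=1: 0
p=1, q=1, r=0: 0
p=1, q=1, r=1: 1
Satisfying count = 2

2


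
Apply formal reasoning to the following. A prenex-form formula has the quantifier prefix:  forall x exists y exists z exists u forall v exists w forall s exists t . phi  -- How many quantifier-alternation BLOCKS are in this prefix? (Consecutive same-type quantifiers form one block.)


Quantifier-type sequence: A E E E A E A E  (A=forall, E=exists)
Group into maximal same-type runs:
  Ax1 | Ex3 | Ax1 | Ex1 | Ax1 | Ex1
Number of blocks = 6

6


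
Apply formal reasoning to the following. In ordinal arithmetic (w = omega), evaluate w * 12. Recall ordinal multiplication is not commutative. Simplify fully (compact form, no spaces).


Compute w * 12.
Ordinal * is associative and left-distributive over +, but NOT commutative; for finite n>1, n*w = w but w*n stays w*n.
w * 12 means 12 copies of w concatenated: w*12.
Result = w*12

w*12


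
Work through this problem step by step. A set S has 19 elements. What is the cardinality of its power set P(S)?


The power set of a set with n elements has 2^n elements.
|P(S)| = 2^19 = 524288

524288


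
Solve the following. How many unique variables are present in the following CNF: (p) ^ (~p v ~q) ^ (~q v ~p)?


Identify each variable that appears in the formula.
Variables found: p, q
Count = 2

2


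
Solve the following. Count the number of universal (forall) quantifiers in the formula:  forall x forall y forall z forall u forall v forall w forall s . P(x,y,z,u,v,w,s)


Quantifier prefix: forall x forall y forall z forall u forall v forall w forall s
Mark each quantifier type:
  U U U U U U U
Universal count = 7, Existential count = 0
Asked for universal (forall) quantifiers: 7

7


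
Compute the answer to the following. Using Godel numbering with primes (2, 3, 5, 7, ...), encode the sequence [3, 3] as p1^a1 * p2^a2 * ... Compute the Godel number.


Encode each element as an exponent of the corresponding prime:
  2^3 = 8
  3^3 = 27
Product = 8 * 27 = 216

216


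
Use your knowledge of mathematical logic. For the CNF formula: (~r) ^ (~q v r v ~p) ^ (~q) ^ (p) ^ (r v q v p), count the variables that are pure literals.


Check each variable for pure literal status:
p: mixed (not pure)
q: mixed (not pure)
r: mixed (not pure)
Pure literal count = 0

0


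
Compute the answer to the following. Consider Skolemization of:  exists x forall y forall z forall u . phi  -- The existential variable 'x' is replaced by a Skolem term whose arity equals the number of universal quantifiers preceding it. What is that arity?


Quantifier prefix: exists x forall y forall z forall u
'x' is existentially quantified at position 1.
No universal quantifiers precede it.
Skolem function arity = 0 (a Skolem constant)

0


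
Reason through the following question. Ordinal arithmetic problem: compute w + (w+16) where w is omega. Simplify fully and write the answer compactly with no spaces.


Compute w + (w+16).
Ordinal + is associative but NOT commutative; for finite n>0, n + w = w but w + n stays w+n.
w + (w+16) = (w+w) + 16 = w*2+16.
Result = w*2+16

w*2+16


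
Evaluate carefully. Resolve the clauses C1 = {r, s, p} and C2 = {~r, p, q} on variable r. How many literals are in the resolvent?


Remove r from C1 and ~r from C2.
C1 remainder: {s, p}
C2 remainder: {p, q}
Union (resolvent): {p, q, s}
Resolvent has 3 literal(s).

3


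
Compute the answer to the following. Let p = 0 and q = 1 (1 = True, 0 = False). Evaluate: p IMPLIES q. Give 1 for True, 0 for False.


p = 0, q = 1
Operation: p IMPLIES q
Evaluate: 0 IMPLIES 1 = 1

1


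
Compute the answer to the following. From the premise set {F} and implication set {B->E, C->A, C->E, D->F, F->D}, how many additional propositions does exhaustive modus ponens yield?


Initial facts: {F}
Apply modus ponens to closure:
  F and F->D  =>  D
Final known: {D, F}
New propositions: {D}
Count = 1

1


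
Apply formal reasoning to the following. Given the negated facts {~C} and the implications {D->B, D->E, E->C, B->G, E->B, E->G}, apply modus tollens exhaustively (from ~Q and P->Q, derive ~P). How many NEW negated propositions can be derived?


Initial negated facts: {~C}
Apply modus tollens to closure:
  ~C and E->C  =>  ~E
  ~E and D->E  =>  ~D
Final negated: {~C, ~D, ~E}
New negations: {~D, ~E}
Count = 2

2


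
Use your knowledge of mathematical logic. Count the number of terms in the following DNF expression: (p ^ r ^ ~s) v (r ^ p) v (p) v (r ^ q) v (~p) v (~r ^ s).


A DNF formula is a disjunction of terms (conjunctions).
Terms are separated by v.
Counting the disjuncts: 6 terms.

6


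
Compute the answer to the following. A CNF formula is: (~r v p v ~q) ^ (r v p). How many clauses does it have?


A CNF formula is a conjunction of clauses.
Clauses are separated by ^.
Counting the conjuncts: 2 clauses.

2


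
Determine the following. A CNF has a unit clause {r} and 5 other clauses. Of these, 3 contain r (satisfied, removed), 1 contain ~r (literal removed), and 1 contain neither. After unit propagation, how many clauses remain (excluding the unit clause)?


Satisfied (removed): 3
Shortened (remain): 1
Unchanged (remain): 1
Remaining = 1 + 1 = 2

2


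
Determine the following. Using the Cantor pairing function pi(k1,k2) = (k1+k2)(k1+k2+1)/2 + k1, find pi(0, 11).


k1 + k2 = 11
(k1+k2)(k1+k2+1)/2 = 11 * 12 / 2 = 66
pi = 66 + 0 = 66

66


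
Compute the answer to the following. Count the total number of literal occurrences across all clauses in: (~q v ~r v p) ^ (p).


Counting literals in each clause:
Clause 1: 3 literal(s)
Clause 2: 1 literal(s)
Total = 4

4


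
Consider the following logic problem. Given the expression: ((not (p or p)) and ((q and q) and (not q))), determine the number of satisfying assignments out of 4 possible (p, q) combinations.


Check all 4 assignments:
p=0, q=0: 0
p=0, q=1: 0
p=1, q=0: 0
p=1, q=1: 0
Count of True = 0

0


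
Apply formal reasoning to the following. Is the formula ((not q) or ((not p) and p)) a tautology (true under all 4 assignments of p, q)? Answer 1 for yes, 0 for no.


Check all 4 assignments:
p=0, q=0: 1
p=0, q=1: 0
p=1, q=0: 1
p=1, q=1: 0
Satisfying count = 2/4.
Tautology iff count = 4: no.

0


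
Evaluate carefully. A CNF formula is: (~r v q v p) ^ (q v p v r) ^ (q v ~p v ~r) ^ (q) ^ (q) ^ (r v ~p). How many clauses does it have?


A CNF formula is a conjunction of clauses.
Clauses are separated by ^.
Counting the conjuncts: 6 clauses.

6


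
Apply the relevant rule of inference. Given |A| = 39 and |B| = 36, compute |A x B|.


The Cartesian product A x B contains all ordered pairs (a, b).
|A x B| = |A| * |B| = 39 * 36 = 1404

1404


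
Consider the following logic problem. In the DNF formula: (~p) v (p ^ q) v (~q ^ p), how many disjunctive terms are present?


A DNF formula is a disjunction of terms (conjunctions).
Terms are separated by v.
Counting the disjuncts: 3 terms.

3


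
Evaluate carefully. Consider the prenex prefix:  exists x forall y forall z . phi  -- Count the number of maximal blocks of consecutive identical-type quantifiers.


Quantifier-type sequence: E A A  (A=forall, E=exists)
Group into maximal same-type runs:
  Ex1 | Ax2
Number of blocks = 2

2


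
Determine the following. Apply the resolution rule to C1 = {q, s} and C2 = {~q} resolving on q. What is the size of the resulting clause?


Remove q from C1 and ~q from C2.
C1 remainder: {s}
C2 remainder: {}
Union (resolvent): {s}
Resolvent has 1 literal(s).

1


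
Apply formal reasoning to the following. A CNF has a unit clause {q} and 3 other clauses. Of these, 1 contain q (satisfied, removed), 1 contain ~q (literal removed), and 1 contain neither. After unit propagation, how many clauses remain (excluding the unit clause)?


Satisfied (removed): 1
Shortened (remain): 1
Unchanged (remain): 1
Remaining = 1 + 1 = 2

2


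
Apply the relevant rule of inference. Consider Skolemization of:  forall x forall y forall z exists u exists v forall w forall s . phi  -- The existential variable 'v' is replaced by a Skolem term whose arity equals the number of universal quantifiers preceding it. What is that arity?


Quantifier prefix: forall x forall y forall z exists u exists v forall w forall s
'v' is existentially quantified at position 5.
Universal variables preceding it: x, y, z
Skolem function arity = 3

3


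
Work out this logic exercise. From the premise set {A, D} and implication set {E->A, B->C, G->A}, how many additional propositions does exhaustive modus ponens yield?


Initial facts: {A, D}
Apply modus ponens to closure:
  (no implication fires)
Final known: {A, D}
New propositions: {(none)}
Count = 0

0


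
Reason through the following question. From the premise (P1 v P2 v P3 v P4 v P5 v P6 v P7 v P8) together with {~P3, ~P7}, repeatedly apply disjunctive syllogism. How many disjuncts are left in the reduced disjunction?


Original disjuncts (8): P1, P2, P3, P4, P5, P6, P7, P8
Negated (eliminate): ~P3, ~P7
Remaining disjuncts: P1, P2, P4, P5, P6, P8
Count = 8 - 2 = 6

6


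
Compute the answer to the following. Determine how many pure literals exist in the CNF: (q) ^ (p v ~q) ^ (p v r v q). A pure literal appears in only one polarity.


Check each variable for pure literal status:
p: pure positive
q: mixed (not pure)
r: pure positive
Pure literal count = 2

2


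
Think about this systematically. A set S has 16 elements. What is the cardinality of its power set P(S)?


The power set of a set with n elements has 2^n elements.
|P(S)| = 2^16 = 65536

65536
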